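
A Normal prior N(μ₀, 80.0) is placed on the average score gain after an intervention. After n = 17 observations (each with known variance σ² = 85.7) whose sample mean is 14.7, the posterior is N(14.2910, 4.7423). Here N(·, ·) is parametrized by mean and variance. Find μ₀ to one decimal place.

μ₀ = 7.8

With known observation variance, the Normal–Normal posterior has precision τ_n = τ₀ + n/σ² and mean μ_n = (τ₀μ₀ + (n/σ²)x̄)/τ_n.
Here τ₀ = 1/80.0 = 0.012500 and τ_data = 17/85.7 = 0.198366, so τ_n = 0.210866.
Rearranging for μ₀: μ₀ = (μ_n·τ_n − τ_data·x̄)/τ₀ = (14.2910·0.210866 − 0.198366·14.7) / 0.012500 = 0.097506/0.012500 ≈ 7.8.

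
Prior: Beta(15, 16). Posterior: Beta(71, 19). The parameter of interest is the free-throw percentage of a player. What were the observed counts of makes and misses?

A Beta(α, β) prior with s successes and f failures in binomial data gives a Beta(α+s, β+f) posterior.
Match parameters: s=71−15=56, f=19−16=3.

56 makes and 3 misses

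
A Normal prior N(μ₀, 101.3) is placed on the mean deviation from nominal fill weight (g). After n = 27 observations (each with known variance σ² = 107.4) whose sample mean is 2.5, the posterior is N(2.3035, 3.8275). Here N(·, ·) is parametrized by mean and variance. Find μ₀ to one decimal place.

The posterior mean is a precision-weighted average: μ_n = (τ₀μ₀ + τ_data·x̄)/(τ₀+τ_data), with τ₀=1/σ₀² and τ_data=n/σ².
Here τ₀ = 1/101.3 = 0.009872 and τ_data = 27/107.4 = 0.251397, so τ_n = 0.261269.
Rearranging for μ₀: μ₀ = (μ_n·τ_n − τ_data·x̄)/τ₀ = (2.3035·0.261269 − 0.251397·2.5) / 0.009872 = -0.026659/0.009872 ≈ -2.7.

μ₀ = -2.7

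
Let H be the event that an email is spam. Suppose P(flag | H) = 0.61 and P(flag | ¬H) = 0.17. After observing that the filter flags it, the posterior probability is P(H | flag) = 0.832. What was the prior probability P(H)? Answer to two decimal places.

Bayes' rule in odds form gives O(H|E) = O(H)·[P(E|H)/P(E|¬H)], hence O(H) = O(H|E)/LR.
Posterior odds = 0.832/(1−0.832) = 4.9524. LR = 0.61/0.17 = 3.5882.
Prior odds = 4.9524/3.5882 = 1.3802, so P(H) = 1.3802/(1+1.3802) ≈ 0.58.

P(H) = 0.58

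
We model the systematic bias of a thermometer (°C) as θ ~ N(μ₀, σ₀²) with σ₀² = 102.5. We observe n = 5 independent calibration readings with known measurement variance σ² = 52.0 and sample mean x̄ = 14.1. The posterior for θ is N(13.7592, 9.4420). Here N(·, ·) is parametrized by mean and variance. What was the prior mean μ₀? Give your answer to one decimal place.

The posterior mean is a precision-weighted average: μ_n = (τ₀μ₀ + τ_data·x̄)/(τ₀+τ_data), with τ₀=1/σ₀² and τ_data=n/σ².
Here τ₀ = 1/102.5 = 0.009756 and τ_data = 5/52.0 = 0.096154, so τ_n = 0.105910.
Rearranging for μ₀: μ₀ = (μ_n·τ_n − τ_data·x̄)/τ₀ = (13.7592·0.105910 − 0.096154·14.1) / 0.009756 = 0.101465/0.009756 ≈ 10.4.

μ₀ = 10.4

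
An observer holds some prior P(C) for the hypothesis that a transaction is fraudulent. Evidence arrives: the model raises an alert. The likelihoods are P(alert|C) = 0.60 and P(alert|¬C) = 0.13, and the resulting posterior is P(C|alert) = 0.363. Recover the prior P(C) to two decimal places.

P(C) = 0.11

Bayes' rule in odds form gives O(C|E) = O(C)·[P(E|C)/P(E|¬C)], hence O(C) = O(C|E)/LR.
Posterior odds = 0.363/(1−0.363) = 0.5699. LR = 0.60/0.13 = 4.6154.
Prior odds = 0.5699/4.6154 = 0.1235, so P(C) = 0.1235/(1+0.1235) ≈ 0.11.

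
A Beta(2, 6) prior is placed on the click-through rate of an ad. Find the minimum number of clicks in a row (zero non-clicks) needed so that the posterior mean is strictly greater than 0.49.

After k clicks and 0 non-clicks the posterior is Beta(2+k, 6), with mean (2+k)/(2+6+k).
Set (2+k)/(8+k) > 0.49 and solve: k > (0.49·8 − 2)/(1 − 0.49) = 3.765.
The smallest integer exceeding 3.765 is 4.

k = 4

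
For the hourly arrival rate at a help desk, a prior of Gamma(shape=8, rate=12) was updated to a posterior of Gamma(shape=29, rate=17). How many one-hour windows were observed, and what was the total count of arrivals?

A Gamma(α, β) prior (rate parametrization) on a Poisson rate with n observations summing to S gives posterior Gamma(α+S, β+n).
Matching: Σxᵢ = 29 − 8 = 21 and n = 17 − 12 = 5.

n = 5 one-hour windows with total 21 arrivals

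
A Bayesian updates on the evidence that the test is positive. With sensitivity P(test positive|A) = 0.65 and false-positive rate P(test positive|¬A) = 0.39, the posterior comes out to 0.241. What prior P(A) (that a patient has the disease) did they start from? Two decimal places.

In odds form, posterior odds = prior odds × likelihood ratio, so prior odds = posterior odds ÷ LR.
Posterior odds = 0.241/(1−0.241) = 0.3175. LR = 0.65/0.39 = 1.6667.
Prior odds = 0.3175/1.6667 = 0.1905, so P(A) = 0.1905/(1+0.1905) ≈ 0.16.

P(A) = 0.16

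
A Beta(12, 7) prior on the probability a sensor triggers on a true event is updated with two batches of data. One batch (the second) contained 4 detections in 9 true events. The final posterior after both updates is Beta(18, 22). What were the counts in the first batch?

Sequential conjugate updates are equivalent to a single update on the pooled data, so total successes = posterior α − prior α and total failures = posterior β − prior β.
Total across both batches: 18−12=6 detections, 22−7=15 misses.
Subtract the second batch: 6−4=2 detections and 15−5=10 misses.

2 detections and 10 misses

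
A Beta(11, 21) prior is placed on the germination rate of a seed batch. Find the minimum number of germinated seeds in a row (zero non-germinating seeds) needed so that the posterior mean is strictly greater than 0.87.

After k germinated seeds and 0 non-germinating seeds the posterior is Beta(11+k, 21), with mean (11+k)/(11+21+k).
Set (11+k)/(32+k) > 0.87 and solve: k > (0.87·32 − 11)/(1 − 0.87) = 129.538.
The smallest integer exceeding 129.538 is 130.

k = 130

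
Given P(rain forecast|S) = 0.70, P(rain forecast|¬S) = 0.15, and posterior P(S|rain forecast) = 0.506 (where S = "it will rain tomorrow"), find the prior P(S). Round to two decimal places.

P(S) = 0.18

Bayes' rule in odds form gives O(S|E) = O(S)·[P(E|S)/P(E|¬S)], hence O(S) = O(S|E)/LR.
Posterior odds = 0.506/(1−0.506) = 1.0243. LR = 0.70/0.15 = 4.6667.
Prior odds = 1.0243/4.6667 = 0.2195, so P(S) = 0.2195/(1+0.2195) ≈ 0.18.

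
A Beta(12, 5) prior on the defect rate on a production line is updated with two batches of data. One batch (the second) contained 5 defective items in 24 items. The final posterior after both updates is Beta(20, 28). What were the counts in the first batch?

Because Beta–binomial updating is additive in the counts, the combined data contributed (α_post−α_prior, β_post−β_prior) successes and failures.
Total across both batches: 20−12=8 defective items, 28−5=23 good items.
Subtract the second batch: 8−5=3 defective items and 23−19=4 good items.

3 defective items and 4 good items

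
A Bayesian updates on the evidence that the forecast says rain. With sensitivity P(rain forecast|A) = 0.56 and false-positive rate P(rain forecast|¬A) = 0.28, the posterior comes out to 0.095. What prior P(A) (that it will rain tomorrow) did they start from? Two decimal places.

Bayes' rule in odds form gives O(A|E) = O(A)·[P(E|A)/P(E|¬A)], hence O(A) = O(A|E)/LR.
Posterior odds = 0.095/(1−0.095) = 0.1050. LR = 0.56/0.28 = 2.0000.
Prior odds = 0.1050/2.0000 = 0.0525, so P(A) = 0.0525/(1+0.0525) ≈ 0.05.

P(A) = 0.05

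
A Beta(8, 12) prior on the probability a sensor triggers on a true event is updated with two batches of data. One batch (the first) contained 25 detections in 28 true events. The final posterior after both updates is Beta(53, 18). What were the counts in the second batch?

20 detections and 3 misses

Sequential conjugate updates are equivalent to a single update on the pooled data, so total successes = posterior α − prior α and total failures = posterior β − prior β.
Total across both batches: 53−8=45 detections, 18−12=6 misses.
Subtract the first batch: 45−25=20 detections and 6−3=3 misses.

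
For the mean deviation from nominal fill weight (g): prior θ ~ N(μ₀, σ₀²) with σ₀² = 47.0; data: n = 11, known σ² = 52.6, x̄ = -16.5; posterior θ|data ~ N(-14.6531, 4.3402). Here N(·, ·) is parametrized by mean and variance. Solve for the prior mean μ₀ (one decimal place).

μ₀ = 3.5

With known observation variance, the Normal–Normal posterior has precision τ_n = τ₀ + n/σ² and mean μ_n = (τ₀μ₀ + (n/σ²)x̄)/τ_n.
Here τ₀ = 1/47.0 = 0.021277 and τ_data = 11/52.6 = 0.209125, so τ_n = 0.230402.
Rearranging for μ₀: μ₀ = (μ_n·τ_n − τ_data·x̄)/τ₀ = (-14.6531·0.230402 − 0.209125·-16.5) / 0.021277 = 0.074459/0.021277 ≈ 3.5.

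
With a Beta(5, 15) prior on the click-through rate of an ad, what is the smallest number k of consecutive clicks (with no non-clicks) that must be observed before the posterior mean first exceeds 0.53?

After k clicks and 0 non-clicks the posterior is Beta(5+k, 15), with mean (5+k)/(5+15+k).
Set (5+k)/(20+k) > 0.53 and solve: k > (0.53·20 − 5)/(1 − 0.53) = 11.915.
The smallest integer exceeding 11.915 is 12, and checking k=12: (17)/(32) = 0.5312 > 0.53.

k = 12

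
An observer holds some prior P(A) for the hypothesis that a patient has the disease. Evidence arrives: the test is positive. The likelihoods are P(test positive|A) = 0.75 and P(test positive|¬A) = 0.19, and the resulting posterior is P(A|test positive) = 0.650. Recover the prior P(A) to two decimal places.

P(A) = 0.32

Bayes' rule in odds form gives O(A|E) = O(A)·[P(E|A)/P(E|¬A)], hence O(A) = O(A|E)/LR.
Posterior odds = 0.650/(1−0.650) = 1.8571. LR = 0.75/0.19 = 3.9474.
Prior odds = 1.8571/3.9474 = 0.4705, so P(A) = 0.4705/(1+0.4705) ≈ 0.32.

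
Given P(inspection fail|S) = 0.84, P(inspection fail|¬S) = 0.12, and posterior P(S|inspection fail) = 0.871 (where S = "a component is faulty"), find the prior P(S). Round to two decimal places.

Bayes' rule in odds form gives O(S|E) = O(S)·[P(E|S)/P(E|¬S)], hence O(S) = O(S|E)/LR.
Posterior odds = 0.871/(1−0.871) = 6.7519. LR = 0.84/0.12 = 7.0000.
Prior odds = 6.7519/7.0000 = 0.9646, so P(S) = 0.9646/(1+0.9646) ≈ 0.49.

P(S) = 0.49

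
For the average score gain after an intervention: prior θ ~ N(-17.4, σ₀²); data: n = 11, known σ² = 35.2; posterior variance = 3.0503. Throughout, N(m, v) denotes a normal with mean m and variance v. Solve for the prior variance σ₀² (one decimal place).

For the Normal–Normal model with known σ², precisions add: τ_n = τ₀ + n/σ².
So 1/σ₀² = 1/3.0503 − 11/35.2 = 0.327837 − 0.312500 = 0.015337.
Hence σ₀² = 1/0.015337 ≈ 65.2.

σ₀² = 65.2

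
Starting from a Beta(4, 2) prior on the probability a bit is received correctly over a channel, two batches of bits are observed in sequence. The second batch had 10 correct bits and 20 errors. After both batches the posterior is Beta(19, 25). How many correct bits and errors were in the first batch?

5 correct bits and 3 errors

Sequential conjugate updates are equivalent to a single update on the pooled data, so total successes = posterior α − prior α and total failures = posterior β − prior β.
Total across both batches: 19−4=15 correct bits, 25−2=23 errors.
Subtract the second batch: 15−10=5 correct bits and 23−20=3 errors.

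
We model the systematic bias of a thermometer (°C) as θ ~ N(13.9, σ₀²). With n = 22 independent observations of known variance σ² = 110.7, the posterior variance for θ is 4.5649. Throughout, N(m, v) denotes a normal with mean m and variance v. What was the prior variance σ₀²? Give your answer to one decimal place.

σ₀² = 49.2

For the Normal–Normal model with known σ², precisions add: τ_n = τ₀ + n/σ².
So 1/σ₀² = 1/4.5649 − 22/110.7 = 0.219063 − 0.198735 = 0.020328.
Hence σ₀² = 1/0.020328 ≈ 49.2.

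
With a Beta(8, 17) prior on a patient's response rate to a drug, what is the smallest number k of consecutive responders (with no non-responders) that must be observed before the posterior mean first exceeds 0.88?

After k responders and 0 non-responders the posterior is Beta(8+k, 17), with mean (8+k)/(8+17+k).
Set (8+k)/(25+k) > 0.88 and solve: k > (0.88·25 − 8)/(1 − 0.88) = 116.667.
The smallest integer exceeding 116.667 is 117, and checking k=117: (125)/(142) = 0.8803 > 0.88.

k = 117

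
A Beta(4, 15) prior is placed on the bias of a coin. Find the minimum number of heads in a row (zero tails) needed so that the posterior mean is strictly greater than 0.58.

k = 17

After k heads and 0 tails the posterior is Beta(4+k, 15), with mean (4+k)/(4+15+k).
Set (4+k)/(19+k) > 0.58 and solve: k > (0.58·19 − 4)/(1 − 0.58) = 16.714.
The smallest integer exceeding 16.714 is 17, and checking k=17: (21)/(36) = 0.5833 > 0.58.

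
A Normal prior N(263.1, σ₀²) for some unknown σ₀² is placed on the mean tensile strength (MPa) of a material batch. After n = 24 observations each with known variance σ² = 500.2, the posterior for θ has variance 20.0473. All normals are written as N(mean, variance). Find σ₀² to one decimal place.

Posterior precision equals prior precision plus data precision: 1/σ_n² = 1/σ₀² + n/σ².
So 1/σ₀² = 1/20.0473 − 24/500.2 = 0.049882 − 0.047981 = 0.001901.
Hence σ₀² = 1/0.001901 ≈ 526.0.

σ₀² = 526.0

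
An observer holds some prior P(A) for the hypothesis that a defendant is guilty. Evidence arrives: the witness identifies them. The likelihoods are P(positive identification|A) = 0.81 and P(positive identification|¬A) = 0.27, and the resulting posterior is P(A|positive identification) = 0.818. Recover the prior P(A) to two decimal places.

Bayes' rule in odds form gives O(A|E) = O(A)·[P(E|A)/P(E|¬A)], hence O(A) = O(A|E)/LR.
Posterior odds = 0.818/(1−0.818) = 4.4945. LR = 0.81/0.27 = 3.0000.
Prior odds = 4.4945/3.0000 = 1.4982, so P(A) = 1.4982/(1+1.4982) ≈ 0.60.

P(A) = 0.60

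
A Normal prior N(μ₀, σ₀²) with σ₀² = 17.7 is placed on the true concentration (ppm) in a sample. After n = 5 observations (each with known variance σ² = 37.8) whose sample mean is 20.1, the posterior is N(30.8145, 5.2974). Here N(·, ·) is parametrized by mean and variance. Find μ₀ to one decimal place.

μ₀ = 55.9

The posterior mean is a precision-weighted average: μ_n = (τ₀μ₀ + τ_data·x̄)/(τ₀+τ_data), with τ₀=1/σ₀² and τ_data=n/σ².
Here τ₀ = 1/17.7 = 0.056497 and τ_data = 5/37.8 = 0.132275, so τ_n = 0.188772.
Rearranging for μ₀: μ₀ = (μ_n·τ_n − τ_data·x̄)/τ₀ = (30.8145·0.188772 − 0.132275·20.1) / 0.056497 = 3.158187/0.056497 ≈ 55.9.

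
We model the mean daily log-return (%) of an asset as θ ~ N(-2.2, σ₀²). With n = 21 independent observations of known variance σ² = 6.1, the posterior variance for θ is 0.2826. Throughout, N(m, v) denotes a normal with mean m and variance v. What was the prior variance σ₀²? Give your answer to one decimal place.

σ₀² = 10.4

Posterior precision equals prior precision plus data precision: 1/σ_n² = 1/σ₀² + n/σ².
So 1/σ₀² = 1/0.2826 − 21/6.1 = 3.538570 − 3.442623 = 0.095947.
Hence σ₀² = 1/0.095947 ≈ 10.4.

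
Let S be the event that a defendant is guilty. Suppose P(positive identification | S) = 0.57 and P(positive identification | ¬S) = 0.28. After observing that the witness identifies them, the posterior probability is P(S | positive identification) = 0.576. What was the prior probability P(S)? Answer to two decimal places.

Bayes' rule in odds form gives O(S|E) = O(S)·[P(E|S)/P(E|¬S)], hence O(S) = O(S|E)/LR.
Posterior odds = 0.576/(1−0.576) = 1.3585. LR = 0.57/0.28 = 2.0357.
Prior odds = 1.3585/2.0357 = 0.6673, so P(S) = 0.6673/(1+0.6673) ≈ 0.40.

P(S) = 0.40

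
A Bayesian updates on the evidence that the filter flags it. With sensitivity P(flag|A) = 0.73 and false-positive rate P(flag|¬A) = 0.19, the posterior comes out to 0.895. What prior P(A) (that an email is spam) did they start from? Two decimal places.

P(A) = 0.69

In odds form, posterior odds = prior odds × likelihood ratio, so prior odds = posterior odds ÷ LR.
Posterior odds = 0.895/(1−0.895) = 8.5238. LR = 0.73/0.19 = 3.8421.
Prior odds = 8.5238/3.8421 = 2.2185, so P(A) = 2.2185/(1+2.2185) ≈ 0.69.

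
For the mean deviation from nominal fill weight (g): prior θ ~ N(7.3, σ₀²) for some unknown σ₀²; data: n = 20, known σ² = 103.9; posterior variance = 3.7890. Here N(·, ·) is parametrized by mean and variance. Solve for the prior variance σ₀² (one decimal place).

σ₀² = 14.0

For the Normal–Normal model with known σ², precisions add: τ_n = τ₀ + n/σ².
So 1/σ₀² = 1/3.7890 − 20/103.9 = 0.263922 − 0.192493 = 0.071429.
Hence σ₀² = 1/0.071429 ≈ 14.0.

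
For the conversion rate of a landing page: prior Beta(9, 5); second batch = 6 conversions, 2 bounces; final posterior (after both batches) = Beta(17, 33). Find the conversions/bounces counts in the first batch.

Because Beta–binomial updating is additive in the counts, the combined data contributed (α_post−α_prior, β_post−β_prior) successes and failures.
Total across both batches: 17−9=8 conversions, 33−5=28 bounces.
Subtract the second batch: 8−6=2 conversions and 28−2=26 bounces.

2 conversions and 26 bounces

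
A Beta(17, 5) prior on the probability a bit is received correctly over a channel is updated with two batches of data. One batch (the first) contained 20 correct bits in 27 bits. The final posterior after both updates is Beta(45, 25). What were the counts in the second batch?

Sequential conjugate updates are equivalent to a single update on the pooled data, so total successes = posterior α − prior α and total failures = posterior β − prior β.
Total across both batches: 45−17=28 correct bits, 25−5=20 errors.
Subtract the first batch: 28−20=8 correct bits and 20−7=13 errors.

8 correct bits and 13 errors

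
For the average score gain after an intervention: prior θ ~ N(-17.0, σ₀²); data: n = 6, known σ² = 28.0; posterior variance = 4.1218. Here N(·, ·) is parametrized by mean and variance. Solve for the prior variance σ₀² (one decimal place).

For the Normal–Normal model with known σ², precisions add: τ_n = τ₀ + n/σ².
So 1/σ₀² = 1/4.1218 − 6/28.0 = 0.242612 − 0.214286 = 0.028326.
Hence σ₀² = 1/0.028326 ≈ 35.3.

σ₀² = 35.3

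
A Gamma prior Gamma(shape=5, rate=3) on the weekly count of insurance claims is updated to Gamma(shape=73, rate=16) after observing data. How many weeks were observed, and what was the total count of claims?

n = 13 weeks with total 68 claims

Gamma–Poisson conjugacy: posterior shape = α + Σxᵢ, posterior rate = β + n.
Matching: Σxᵢ = 73 − 5 = 68 and n = 16 − 3 = 13.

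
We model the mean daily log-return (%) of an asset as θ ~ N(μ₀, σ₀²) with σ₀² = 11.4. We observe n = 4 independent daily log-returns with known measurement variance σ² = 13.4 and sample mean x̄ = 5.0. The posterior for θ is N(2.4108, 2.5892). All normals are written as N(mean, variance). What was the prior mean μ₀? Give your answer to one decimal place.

μ₀ = -6.4

The posterior mean is a precision-weighted average: μ_n = (τ₀μ₀ + τ_data·x̄)/(τ₀+τ_data), with τ₀=1/σ₀² and τ_data=n/σ².
Here τ₀ = 1/11.4 = 0.087719 and τ_data = 4/13.4 = 0.298507, so τ_n = 0.386226.
Rearranging for μ₀: μ₀ = (μ_n·τ_n − τ_data·x̄)/τ₀ = (2.4108·0.386226 − 0.298507·5.0) / 0.087719 = -0.561421/0.087719 ≈ -6.4.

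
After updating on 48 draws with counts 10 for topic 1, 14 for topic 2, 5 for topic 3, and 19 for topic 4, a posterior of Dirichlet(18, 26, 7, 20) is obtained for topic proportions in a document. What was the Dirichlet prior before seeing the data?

For a Dirichlet(α) prior with multinomial counts c, the posterior is Dirichlet(α + c) componentwise.
Subtract each count from the matching posterior parameter: 18−10=8, 26−14=12, 7−5=2, 20−19=1.

Dirichlet(8, 12, 2, 1)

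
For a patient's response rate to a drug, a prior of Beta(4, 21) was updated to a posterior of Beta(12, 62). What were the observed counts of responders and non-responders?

8 responders and 41 non-responders

Beta is conjugate to the binomial likelihood: posterior = Beta(α+s, β+f).
Match parameters: s=12−4=8, f=62−21=41.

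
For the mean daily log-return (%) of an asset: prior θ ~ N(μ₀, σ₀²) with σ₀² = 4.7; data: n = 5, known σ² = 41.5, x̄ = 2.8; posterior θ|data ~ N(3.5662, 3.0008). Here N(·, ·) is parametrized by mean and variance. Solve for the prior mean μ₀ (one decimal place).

μ₀ = 4.0

With known observation variance, the Normal–Normal posterior has precision τ_n = τ₀ + n/σ² and mean μ_n = (τ₀μ₀ + (n/σ²)x̄)/τ_n.
Here τ₀ = 1/4.7 = 0.212766 and τ_data = 5/41.5 = 0.120482, so τ_n = 0.333248.
Rearranging for μ₀: μ₀ = (μ_n·τ_n − τ_data·x̄)/τ₀ = (3.5662·0.333248 − 0.120482·2.8) / 0.212766 = 0.851079/0.212766 ≈ 4.0.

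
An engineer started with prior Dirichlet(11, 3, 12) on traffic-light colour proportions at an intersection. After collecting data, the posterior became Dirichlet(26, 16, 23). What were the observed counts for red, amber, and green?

counts (15, 13, 11)

For a Dirichlet(α) prior with multinomial counts c, the posterior is Dirichlet(α + c) componentwise.
Counts are posterior − prior componentwise: 26−11=15, 16−3=13, 23−12=11.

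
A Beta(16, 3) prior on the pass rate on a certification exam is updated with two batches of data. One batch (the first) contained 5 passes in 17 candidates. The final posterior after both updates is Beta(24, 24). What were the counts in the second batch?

3 passes and 9 failures

Because Beta–binomial updating is additive in the counts, the combined data contributed (α_post−α_prior, β_post−β_prior) successes and failures.
Total across both batches: 24−16=8 passes, 24−3=21 failures.
Subtract the first batch: 8−5=3 passes and 21−12=9 failures.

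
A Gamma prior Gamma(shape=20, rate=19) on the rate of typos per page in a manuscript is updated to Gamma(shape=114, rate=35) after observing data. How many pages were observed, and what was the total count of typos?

n = 16 pages with total 94 typos

Gamma–Poisson conjugacy: posterior shape = α + Σxᵢ, posterior rate = β + n.
Matching: Σxᵢ = 114 − 20 = 94 and n = 35 − 19 = 16.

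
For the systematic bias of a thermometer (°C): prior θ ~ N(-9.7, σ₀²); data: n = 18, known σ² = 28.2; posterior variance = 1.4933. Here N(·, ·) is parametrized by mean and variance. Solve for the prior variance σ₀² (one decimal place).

Posterior precision equals prior precision plus data precision: 1/σ_n² = 1/σ₀² + n/σ².
So 1/σ₀² = 1/1.4933 − 18/28.2 = 0.669658 − 0.638298 = 0.031360.
Hence σ₀² = 1/0.031360 ≈ 31.9.

σ₀² = 31.9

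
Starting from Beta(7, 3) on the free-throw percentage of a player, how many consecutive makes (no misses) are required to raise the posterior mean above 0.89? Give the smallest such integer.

After k makes and 0 misses the posterior is Beta(7+k, 3), with mean (7+k)/(7+3+k).
Set (7+k)/(10+k) > 0.89 and solve: k > (0.89·10 − 7)/(1 − 0.89) = 17.273.
The smallest integer exceeding 17.273 is 18.

k = 18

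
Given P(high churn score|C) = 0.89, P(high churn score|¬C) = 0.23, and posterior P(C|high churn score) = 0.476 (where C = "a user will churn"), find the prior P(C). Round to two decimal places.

Bayes' rule in odds form gives O(C|E) = O(C)·[P(E|C)/P(E|¬C)], hence O(C) = O(C|E)/LR.
Posterior odds = 0.476/(1−0.476) = 0.9084. LR = 0.89/0.23 = 3.8696.
Prior odds = 0.9084/3.8696 = 0.2348, so P(C) = 0.2348/(1+0.2348) ≈ 0.19.

P(C) = 0.19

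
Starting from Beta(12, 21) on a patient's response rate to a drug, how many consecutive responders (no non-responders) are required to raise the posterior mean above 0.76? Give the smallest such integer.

After k responders and 0 non-responders the posterior is Beta(12+k, 21), with mean (12+k)/(12+21+k).
Set (12+k)/(33+k) > 0.76 and solve: k > (0.76·33 − 12)/(1 − 0.76) = 54.500.
The smallest integer exceeding 54.500 is 55, and checking k=55: (67)/(88) = 0.7614 > 0.76.

k = 55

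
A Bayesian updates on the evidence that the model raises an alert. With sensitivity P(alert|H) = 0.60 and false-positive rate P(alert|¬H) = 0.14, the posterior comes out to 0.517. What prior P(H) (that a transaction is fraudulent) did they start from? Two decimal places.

P(H) = 0.20

In odds form, posterior odds = prior odds × likelihood ratio, so prior odds = posterior odds ÷ LR.
Posterior odds = 0.517/(1−0.517) = 1.0704. LR = 0.60/0.14 = 4.2857.
Prior odds = 1.0704/4.2857 = 0.2498, so P(H) = 0.2498/(1+0.2498) ≈ 0.20.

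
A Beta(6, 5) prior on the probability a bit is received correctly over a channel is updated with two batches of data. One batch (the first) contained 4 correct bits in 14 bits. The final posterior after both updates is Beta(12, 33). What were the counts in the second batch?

Because Beta–binomial updating is additive in the counts, the combined data contributed (α_post−α_prior, β_post−β_prior) successes and failures.
Total across both batches: 12−6=6 correct bits, 33−5=28 errors.
Subtract the first batch: 6−4=2 correct bits and 28−10=18 errors.

2 correct bits and 18 errors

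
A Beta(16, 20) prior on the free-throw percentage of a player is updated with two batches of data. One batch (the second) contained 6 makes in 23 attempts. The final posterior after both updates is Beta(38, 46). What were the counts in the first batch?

16 makes and 9 misses

Sequential conjugate updates are equivalent to a single update on the pooled data, so total successes = posterior α − prior α and total failures = posterior β − prior β.
Total across both batches: 38−16=22 makes, 46−20=26 misses.
Subtract the second batch: 22−6=16 makes and 26−17=9 misses.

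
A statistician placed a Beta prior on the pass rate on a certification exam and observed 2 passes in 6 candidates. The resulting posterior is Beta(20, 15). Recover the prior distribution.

Beta(18, 11)

Under Beta–binomial conjugacy the posterior parameters are (α+s, β+f).
So α = 20 − 2 = 18 and β = 15 − 4 = 11.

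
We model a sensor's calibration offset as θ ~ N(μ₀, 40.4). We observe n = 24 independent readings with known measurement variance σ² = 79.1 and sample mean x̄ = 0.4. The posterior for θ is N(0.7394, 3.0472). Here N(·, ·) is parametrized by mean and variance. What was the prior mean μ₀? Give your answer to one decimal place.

With known observation variance, the Normal–Normal posterior has precision τ_n = τ₀ + n/σ² and mean μ_n = (τ₀μ₀ + (n/σ²)x̄)/τ_n.
Here τ₀ = 1/40.4 = 0.024752 and τ_data = 24/79.1 = 0.303413, so τ_n = 0.328165.
Rearranging for μ₀: μ₀ = (μ_n·τ_n − τ_data·x̄)/τ₀ = (0.7394·0.328165 − 0.303413·0.4) / 0.024752 = 0.121280/0.024752 ≈ 4.9.

μ₀ = 4.9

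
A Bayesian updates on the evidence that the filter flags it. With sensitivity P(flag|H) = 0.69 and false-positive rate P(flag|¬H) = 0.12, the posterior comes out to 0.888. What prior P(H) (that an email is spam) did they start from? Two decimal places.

Bayes' rule in odds form gives O(H|E) = O(H)·[P(E|H)/P(E|¬H)], hence O(H) = O(H|E)/LR.
Posterior odds = 0.888/(1−0.888) = 7.9286. LR = 0.69/0.12 = 5.7500.
Prior odds = 7.9286/5.7500 = 1.3789, so P(H) = 1.3789/(1+1.3789) ≈ 0.58.

P(H) = 0.58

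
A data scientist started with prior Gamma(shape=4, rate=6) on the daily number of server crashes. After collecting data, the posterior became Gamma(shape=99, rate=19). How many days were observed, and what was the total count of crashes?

n = 13 days with total 95 crashes

Gamma–Poisson conjugacy: posterior shape = α + Σxᵢ, posterior rate = β + n.
Matching: Σxᵢ = 99 − 4 = 95 and n = 19 − 6 = 13.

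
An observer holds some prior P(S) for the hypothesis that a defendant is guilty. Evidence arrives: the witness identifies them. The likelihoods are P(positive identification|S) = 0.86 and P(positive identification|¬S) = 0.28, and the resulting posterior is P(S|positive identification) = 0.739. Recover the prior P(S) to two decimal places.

P(S) = 0.48

Bayes' rule in odds form gives O(S|E) = O(S)·[P(E|S)/P(E|¬S)], hence O(S) = O(S|E)/LR.
Posterior odds = 0.739/(1−0.739) = 2.8314. LR = 0.86/0.28 = 3.0714.
Prior odds = 2.8314/3.0714 = 0.9219, so P(S) = 0.9219/(1+0.9219) ≈ 0.48.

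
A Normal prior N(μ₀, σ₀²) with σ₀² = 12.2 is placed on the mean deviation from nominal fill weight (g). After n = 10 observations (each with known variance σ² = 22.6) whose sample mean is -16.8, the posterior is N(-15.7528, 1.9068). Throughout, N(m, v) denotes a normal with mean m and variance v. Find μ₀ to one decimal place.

μ₀ = -10.1

The posterior mean is a precision-weighted average: μ_n = (τ₀μ₀ + τ_data·x̄)/(τ₀+τ_data), with τ₀=1/σ₀² and τ_data=n/σ².
Here τ₀ = 1/12.2 = 0.081967 and τ_data = 10/22.6 = 0.442478, so τ_n = 0.524445.
Rearranging for μ₀: μ₀ = (μ_n·τ_n − τ_data·x̄)/τ₀ = (-15.7528·0.524445 − 0.442478·-16.8) / 0.081967 = -0.827847/0.081967 ≈ -10.1.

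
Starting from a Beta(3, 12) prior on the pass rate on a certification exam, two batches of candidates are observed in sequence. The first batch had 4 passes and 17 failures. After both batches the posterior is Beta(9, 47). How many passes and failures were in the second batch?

Sequential conjugate updates are equivalent to a single update on the pooled data, so total successes = posterior α − prior α and total failures = posterior β − prior β.
Total across both batches: 9−3=6 passes, 47−12=35 failures.
Subtract the first batch: 6−4=2 passes and 35−17=18 failures.

2 passes and 18 failures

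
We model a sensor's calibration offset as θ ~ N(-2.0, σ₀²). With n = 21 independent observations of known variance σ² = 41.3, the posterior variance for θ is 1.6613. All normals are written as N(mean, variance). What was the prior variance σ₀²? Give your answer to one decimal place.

Posterior precision equals prior precision plus data precision: 1/σ_n² = 1/σ₀² + n/σ².
So 1/σ₀² = 1/1.6613 − 21/41.3 = 0.601938 − 0.508475 = 0.093463.
Hence σ₀² = 1/0.093463 ≈ 10.7.

σ₀² = 10.7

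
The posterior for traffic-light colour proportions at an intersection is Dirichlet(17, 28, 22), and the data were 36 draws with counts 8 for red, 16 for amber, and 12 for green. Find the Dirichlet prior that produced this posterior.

For a Dirichlet(α) prior with multinomial counts c, the posterior is Dirichlet(α + c) componentwise.
Subtract each count from the matching posterior parameter: 17−8=9, 28−16=12, 22−12=10.

Dirichlet(9, 12, 10)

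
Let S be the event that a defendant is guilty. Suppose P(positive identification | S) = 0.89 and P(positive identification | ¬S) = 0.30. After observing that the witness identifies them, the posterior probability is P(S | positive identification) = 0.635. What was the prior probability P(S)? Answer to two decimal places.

P(S) = 0.37

Bayes' rule in odds form gives O(S|E) = O(S)·[P(E|S)/P(E|¬S)], hence O(S) = O(S|E)/LR.
Posterior odds = 0.635/(1−0.635) = 1.7397. LR = 0.89/0.30 = 2.9667.
Prior odds = 1.7397/2.9667 = 0.5864, so P(S) = 0.5864/(1+0.5864) ≈ 0.37.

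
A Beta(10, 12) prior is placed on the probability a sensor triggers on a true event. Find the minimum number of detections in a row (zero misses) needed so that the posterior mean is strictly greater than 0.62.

After k detections and 0 misses the posterior is Beta(10+k, 12), with mean (10+k)/(10+12+k).
Set (10+k)/(22+k) > 0.62 and solve: k > (0.62·22 − 10)/(1 − 0.62) = 9.579.
The smallest integer exceeding 9.579 is 10, and checking k=10: (20)/(32) = 0.6250 > 0.62.

k = 10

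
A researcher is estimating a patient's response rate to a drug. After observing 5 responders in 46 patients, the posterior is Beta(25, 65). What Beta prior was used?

Beta(20, 24)

Under Beta–binomial conjugacy the posterior parameters are (α+s, β+f).
Subtract the data counts: 25−5=20, 65−41=24.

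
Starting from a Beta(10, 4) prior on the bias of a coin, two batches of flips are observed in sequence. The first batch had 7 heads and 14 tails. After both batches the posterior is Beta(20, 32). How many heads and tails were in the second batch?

3 heads and 14 tails

Sequential conjugate updates are equivalent to a single update on the pooled data, so total successes = posterior α − prior α and total failures = posterior β − prior β.
Total across both batches: 20−10=10 heads, 32−4=28 tails.
Subtract the first batch: 10−7=3 heads and 28−14=14 tails.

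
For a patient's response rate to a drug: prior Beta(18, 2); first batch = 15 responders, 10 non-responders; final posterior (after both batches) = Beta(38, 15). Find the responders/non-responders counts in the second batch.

Because Beta–binomial updating is additive in the counts, the combined data contributed (α_post−α_prior, β_post−β_prior) successes and failures.
Total across both batches: 38−18=20 responders, 15−2=13 non-responders.
Subtract the first batch: 20−15=5 responders and 13−10=3 non-responders.

5 responders and 3 non-responders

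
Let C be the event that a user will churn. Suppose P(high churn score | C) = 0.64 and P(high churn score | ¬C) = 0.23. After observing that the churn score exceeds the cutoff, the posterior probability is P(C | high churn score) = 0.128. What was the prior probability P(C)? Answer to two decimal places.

P(C) = 0.05

In odds form, posterior odds = prior odds × likelihood ratio, so prior odds = posterior odds ÷ LR.
Posterior odds = 0.128/(1−0.128) = 0.1468. LR = 0.64/0.23 = 2.7826.
Prior odds = 0.1468/2.7826 = 0.0528, so P(C) = 0.0528/(1+0.0528) ≈ 0.05.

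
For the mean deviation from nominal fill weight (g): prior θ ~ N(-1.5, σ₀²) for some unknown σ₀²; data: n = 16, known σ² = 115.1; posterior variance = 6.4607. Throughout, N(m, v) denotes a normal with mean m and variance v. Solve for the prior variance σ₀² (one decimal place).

Posterior precision equals prior precision plus data precision: 1/σ_n² = 1/σ₀² + n/σ².
So 1/σ₀² = 1/6.4607 − 16/115.1 = 0.154782 − 0.139010 = 0.015772.
Hence σ₀² = 1/0.015772 ≈ 63.4.

σ₀² = 63.4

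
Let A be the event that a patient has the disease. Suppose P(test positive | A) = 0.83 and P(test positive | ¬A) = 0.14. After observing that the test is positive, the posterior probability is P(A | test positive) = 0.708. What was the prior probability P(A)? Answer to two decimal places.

In odds form, posterior odds = prior odds × likelihood ratio, so prior odds = posterior odds ÷ LR.
Posterior odds = 0.708/(1−0.708) = 2.4247. LR = 0.83/0.14 = 5.9286.
Prior odds = 2.4247/5.9286 = 0.4090, so P(A) = 0.4090/(1+0.4090) ≈ 0.29.

P(A) = 0.29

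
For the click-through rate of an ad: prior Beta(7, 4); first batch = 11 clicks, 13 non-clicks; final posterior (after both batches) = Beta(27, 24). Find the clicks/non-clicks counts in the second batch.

9 clicks and 7 non-clicks

Sequential conjugate updates are equivalent to a single update on the pooled data, so total successes = posterior α − prior α and total failures = posterior β − prior β.
Total across both batches: 27−7=20 clicks, 24−4=20 non-clicks.
Subtract the first batch: 20−11=9 clicks and 20−13=7 non-clicks.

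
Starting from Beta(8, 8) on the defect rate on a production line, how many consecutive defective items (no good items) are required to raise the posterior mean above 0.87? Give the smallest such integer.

k = 46

After k defective items and 0 good items the posterior is Beta(8+k, 8), with mean (8+k)/(8+8+k).
Set (8+k)/(16+k) > 0.87 and solve: k > (0.87·16 − 8)/(1 − 0.87) = 45.538.
The smallest integer exceeding 45.538 is 46, and checking k=46: (54)/(62) = 0.8710 > 0.87.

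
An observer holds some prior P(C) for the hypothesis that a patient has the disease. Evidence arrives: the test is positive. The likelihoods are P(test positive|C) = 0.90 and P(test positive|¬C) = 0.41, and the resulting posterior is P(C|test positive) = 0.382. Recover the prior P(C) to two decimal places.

P(C) = 0.22

Bayes' rule in odds form gives O(C|E) = O(C)·[P(E|C)/P(E|¬C)], hence O(C) = O(C|E)/LR.
Posterior odds = 0.382/(1−0.382) = 0.6181. LR = 0.90/0.41 = 2.1951.
Prior odds = 0.6181/2.1951 = 0.2816, so P(C) = 0.2816/(1+0.2816) ≈ 0.22.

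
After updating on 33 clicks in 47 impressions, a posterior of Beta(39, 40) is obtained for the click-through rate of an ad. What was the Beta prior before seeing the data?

Beta(6, 26)

Beta is conjugate to the binomial likelihood: posterior = Beta(α+s, β+f).
So α = 39 − 33 = 6 and β = 40 − 14 = 26.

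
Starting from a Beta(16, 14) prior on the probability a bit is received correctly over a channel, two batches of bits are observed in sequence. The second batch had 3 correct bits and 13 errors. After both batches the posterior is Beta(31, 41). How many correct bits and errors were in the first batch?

12 correct bits and 14 errors

Sequential conjugate updates are equivalent to a single update on the pooled data, so total successes = posterior α − prior α and total failures = posterior β − prior β.
Total across both batches: 31−16=15 correct bits, 41−14=27 errors.
Subtract the second batch: 15−3=12 correct bits and 27−13=14 errors.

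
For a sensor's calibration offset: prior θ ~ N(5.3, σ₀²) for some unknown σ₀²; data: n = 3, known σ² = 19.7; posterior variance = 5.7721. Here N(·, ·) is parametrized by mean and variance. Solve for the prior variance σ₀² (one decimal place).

Posterior precision equals prior precision plus data precision: 1/σ_n² = 1/σ₀² + n/σ².
So 1/σ₀² = 1/5.7721 − 3/19.7 = 0.173247 − 0.152284 = 0.020963.
Hence σ₀² = 1/0.020963 ≈ 47.7.

σ₀² = 47.7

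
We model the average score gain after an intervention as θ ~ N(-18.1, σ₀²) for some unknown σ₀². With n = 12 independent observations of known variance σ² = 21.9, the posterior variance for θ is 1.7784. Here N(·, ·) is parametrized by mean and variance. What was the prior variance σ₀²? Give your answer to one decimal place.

For the Normal–Normal model with known σ², precisions add: τ_n = τ₀ + n/σ².
So 1/σ₀² = 1/1.7784 − 12/21.9 = 0.562303 − 0.547945 = 0.014358.
Hence σ₀² = 1/0.014358 ≈ 69.6.

σ₀² = 69.6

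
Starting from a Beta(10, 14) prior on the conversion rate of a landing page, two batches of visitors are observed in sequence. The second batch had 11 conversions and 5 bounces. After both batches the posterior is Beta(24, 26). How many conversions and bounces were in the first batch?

3 conversions and 7 bounces

Because Beta–binomial updating is additive in the counts, the combined data contributed (α_post−α_prior, β_post−β_prior) successes and failures.
Total across both batches: 24−10=14 conversions, 26−14=12 bounces.
Subtract the second batch: 14−11=3 conversions and 12−5=7 bounces.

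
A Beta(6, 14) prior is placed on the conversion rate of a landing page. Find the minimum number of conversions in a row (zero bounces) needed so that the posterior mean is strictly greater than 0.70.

After k conversions and 0 bounces the posterior is Beta(6+k, 14), with mean (6+k)/(6+14+k).
Set (6+k)/(20+k) > 0.70 and solve: k > (0.70·20 − 6)/(1 − 0.70) = 26.667.
The smallest integer exceeding 26.667 is 27.

k = 27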